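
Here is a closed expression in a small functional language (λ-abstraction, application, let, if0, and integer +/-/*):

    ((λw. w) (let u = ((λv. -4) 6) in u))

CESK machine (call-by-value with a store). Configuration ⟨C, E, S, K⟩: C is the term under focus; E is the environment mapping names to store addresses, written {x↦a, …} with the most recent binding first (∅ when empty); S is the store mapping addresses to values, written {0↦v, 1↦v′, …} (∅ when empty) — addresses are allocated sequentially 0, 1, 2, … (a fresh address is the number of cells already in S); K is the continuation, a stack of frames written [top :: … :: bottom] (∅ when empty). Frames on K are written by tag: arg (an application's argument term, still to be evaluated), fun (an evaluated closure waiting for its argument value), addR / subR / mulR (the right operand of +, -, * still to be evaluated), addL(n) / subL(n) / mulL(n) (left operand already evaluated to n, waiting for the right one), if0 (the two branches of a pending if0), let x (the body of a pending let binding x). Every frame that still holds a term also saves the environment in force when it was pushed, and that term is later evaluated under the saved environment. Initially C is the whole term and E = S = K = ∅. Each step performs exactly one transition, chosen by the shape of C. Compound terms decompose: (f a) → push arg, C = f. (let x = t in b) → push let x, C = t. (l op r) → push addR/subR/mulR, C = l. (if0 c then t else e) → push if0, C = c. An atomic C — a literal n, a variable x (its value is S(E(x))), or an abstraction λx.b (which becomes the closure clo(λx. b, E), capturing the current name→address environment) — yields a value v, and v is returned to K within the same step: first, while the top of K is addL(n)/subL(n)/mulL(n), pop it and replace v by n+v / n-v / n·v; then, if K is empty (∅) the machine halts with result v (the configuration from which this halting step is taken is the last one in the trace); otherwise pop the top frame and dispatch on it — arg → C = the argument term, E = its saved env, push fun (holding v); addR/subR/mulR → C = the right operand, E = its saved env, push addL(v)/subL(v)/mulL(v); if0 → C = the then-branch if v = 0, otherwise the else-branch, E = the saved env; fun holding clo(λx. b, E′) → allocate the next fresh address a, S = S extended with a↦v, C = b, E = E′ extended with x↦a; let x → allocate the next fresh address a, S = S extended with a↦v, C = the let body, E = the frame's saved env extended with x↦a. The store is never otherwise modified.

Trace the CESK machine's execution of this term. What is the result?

t=0: ⟨C=((λw. w) (let u = ((λv. -4) 6) in u)); E=∅; S=∅; K=∅⟩
t=1: ⟨C=(λw. w); E=∅; S=∅; K=[arg]⟩
t=2: ⟨C=(let u = ((λv. -4) 6) in u); E=∅; S=∅; K=[fun]⟩
t=3: ⟨C=((λv. -4) 6); E=∅; S=∅; K=[let u :: fun]⟩
t=4: ⟨C=(λv. -4); E=∅; S=∅; K=[arg :: let u :: fun]⟩
t=5: ⟨C=6; E=∅; S=∅; K=[fun :: let u :: fun]⟩
t=6: ⟨C=-4; E={v↦0}; S={0↦6}; K=[let u :: fun]⟩
t=7: ⟨C=u; E={u↦1}; S={0↦6, 1↦-4}; K=[fun]⟩
t=8: ⟨C=w; E={w↦2}; S={0↦6, 1↦-4, 2↦-4}; K=∅⟩
→ final value -4

Answer: -4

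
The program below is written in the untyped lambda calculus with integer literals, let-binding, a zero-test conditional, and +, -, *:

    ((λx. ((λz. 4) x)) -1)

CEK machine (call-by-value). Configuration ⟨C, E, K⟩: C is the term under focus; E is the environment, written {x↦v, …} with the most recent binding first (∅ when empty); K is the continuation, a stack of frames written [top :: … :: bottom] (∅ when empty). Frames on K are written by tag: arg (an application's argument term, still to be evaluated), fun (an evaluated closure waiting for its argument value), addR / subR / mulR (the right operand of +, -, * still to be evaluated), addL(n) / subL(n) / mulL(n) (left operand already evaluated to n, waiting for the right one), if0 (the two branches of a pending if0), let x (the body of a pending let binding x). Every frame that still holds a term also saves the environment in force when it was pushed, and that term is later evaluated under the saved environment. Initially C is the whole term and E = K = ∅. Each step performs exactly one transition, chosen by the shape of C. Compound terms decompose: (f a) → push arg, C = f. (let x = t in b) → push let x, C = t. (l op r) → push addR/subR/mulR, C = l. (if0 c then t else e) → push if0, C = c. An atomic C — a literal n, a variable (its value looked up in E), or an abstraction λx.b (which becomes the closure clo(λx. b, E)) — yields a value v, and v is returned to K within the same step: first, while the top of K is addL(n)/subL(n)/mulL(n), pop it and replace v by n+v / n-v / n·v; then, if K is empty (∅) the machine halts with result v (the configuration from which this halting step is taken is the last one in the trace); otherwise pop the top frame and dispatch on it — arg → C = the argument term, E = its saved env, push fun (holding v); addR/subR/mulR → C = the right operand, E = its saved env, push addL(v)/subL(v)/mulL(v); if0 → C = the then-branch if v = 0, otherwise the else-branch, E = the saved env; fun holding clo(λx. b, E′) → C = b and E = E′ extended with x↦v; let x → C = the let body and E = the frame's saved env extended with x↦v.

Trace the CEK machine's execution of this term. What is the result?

step 0: [C=((λx. ((λz. 4) x)) -1) | E=∅ | K=∅]
step 1: [C=(λx. ((λz. 4) x)) | E=∅ | K=[arg]]
step 2: [C=-1 | E=∅ | K=[fun]]
step 3: [C=((λz. 4) x) | E={x↦-1} | K=∅]
step 4: [C=(λz. 4) | E={x↦-1} | K=[arg]]
step 5: [C=x | E={x↦-1} | K=[fun]]
step 6: [C=4 | E={z↦-1, x↦-1} | K=∅]
→ final value 4

Answer: 4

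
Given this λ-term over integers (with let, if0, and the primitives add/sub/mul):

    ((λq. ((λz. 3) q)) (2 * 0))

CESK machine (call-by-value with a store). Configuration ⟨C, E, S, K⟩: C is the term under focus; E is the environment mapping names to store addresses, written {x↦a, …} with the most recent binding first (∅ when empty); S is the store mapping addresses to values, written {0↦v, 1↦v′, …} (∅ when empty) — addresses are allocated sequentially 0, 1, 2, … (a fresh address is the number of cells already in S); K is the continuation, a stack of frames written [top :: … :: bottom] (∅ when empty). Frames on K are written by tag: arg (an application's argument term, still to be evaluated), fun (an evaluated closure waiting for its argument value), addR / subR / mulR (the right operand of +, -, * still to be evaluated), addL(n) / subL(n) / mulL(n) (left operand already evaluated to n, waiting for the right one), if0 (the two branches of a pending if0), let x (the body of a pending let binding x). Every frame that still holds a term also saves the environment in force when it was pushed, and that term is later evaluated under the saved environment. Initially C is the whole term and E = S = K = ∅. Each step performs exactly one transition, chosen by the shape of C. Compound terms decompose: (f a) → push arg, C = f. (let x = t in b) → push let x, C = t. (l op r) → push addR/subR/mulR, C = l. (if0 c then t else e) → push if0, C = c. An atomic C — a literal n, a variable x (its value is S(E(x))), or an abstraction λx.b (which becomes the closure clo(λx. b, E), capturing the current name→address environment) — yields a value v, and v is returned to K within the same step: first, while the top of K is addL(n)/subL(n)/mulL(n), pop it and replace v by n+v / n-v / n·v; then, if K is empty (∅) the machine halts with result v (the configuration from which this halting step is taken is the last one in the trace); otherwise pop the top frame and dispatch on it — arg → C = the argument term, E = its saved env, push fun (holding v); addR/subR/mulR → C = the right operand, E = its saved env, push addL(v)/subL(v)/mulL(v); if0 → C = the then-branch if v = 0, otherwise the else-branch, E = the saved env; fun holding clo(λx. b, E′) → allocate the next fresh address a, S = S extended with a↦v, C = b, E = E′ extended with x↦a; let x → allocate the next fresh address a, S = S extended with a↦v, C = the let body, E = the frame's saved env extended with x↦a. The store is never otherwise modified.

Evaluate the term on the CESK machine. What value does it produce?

Answer: 3

Machine steps:
step 0: <C=((λq. ((λz. 3) q)) (2 * 0)), E=∅, S=∅, K=∅>
step 1: <C=(λq. ((λz. 3) q)), E=∅, S=∅, K=[arg]>
step 2: <C=(2 * 0), E=∅, S=∅, K=[fun]>
step 3: <C=2, E=∅, S=∅, K=[mulR :: fun]>
step 4: <C=0, E=∅, S=∅, K=[mulL(2) :: fun]>
step 5: <C=((λz. 3) q), E={q↦0}, S={0↦0}, K=∅>
step 6: <C=(λz. 3), E={q↦0}, S={0↦0}, K=[arg]>
step 7: <C=q, E={q↦0}, S={0↦0}, K=[fun]>
step 8: <C=3, E={z↦1, q↦0}, S={0↦0, 1↦0}, K=∅>
→ final value 3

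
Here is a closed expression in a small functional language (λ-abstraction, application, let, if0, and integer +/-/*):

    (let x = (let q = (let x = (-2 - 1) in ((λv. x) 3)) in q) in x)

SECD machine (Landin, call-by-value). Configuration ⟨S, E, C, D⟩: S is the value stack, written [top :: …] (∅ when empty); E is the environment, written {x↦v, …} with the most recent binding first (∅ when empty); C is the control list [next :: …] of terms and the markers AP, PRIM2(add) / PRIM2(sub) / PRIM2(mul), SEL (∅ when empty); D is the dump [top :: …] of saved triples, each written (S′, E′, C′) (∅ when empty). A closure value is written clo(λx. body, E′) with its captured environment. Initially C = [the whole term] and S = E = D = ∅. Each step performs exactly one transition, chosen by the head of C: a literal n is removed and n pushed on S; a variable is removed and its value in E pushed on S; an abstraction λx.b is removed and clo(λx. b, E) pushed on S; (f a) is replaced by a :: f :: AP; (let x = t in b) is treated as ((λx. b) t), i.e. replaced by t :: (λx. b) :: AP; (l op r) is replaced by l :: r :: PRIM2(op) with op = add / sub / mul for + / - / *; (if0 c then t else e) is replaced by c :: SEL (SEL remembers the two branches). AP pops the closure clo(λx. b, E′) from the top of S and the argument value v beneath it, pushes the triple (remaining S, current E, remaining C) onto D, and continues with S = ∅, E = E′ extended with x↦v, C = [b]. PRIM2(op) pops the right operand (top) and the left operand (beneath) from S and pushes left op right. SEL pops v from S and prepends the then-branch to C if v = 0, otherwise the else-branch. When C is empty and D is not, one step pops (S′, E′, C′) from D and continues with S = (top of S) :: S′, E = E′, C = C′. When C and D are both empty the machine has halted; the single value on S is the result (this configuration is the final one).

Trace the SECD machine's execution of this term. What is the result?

Answer: -3

Machine steps:
step 0: ⟨S=∅; E=∅; C=[(let x = (let q = (let x = (-2 - 1) in ((λv. x) 3)) in q) in x)]; D=∅⟩
step 1: ⟨S=∅; E=∅; C=[(let q = (let x = (-2 - 1) in ((λv. x) 3)) in q) :: (λx. x) :: AP]; D=∅⟩
step 2: ⟨S=∅; E=∅; C=[(let x = (-2 - 1) in ((λv. x) 3)) :: (λq. q) :: AP :: (λx. x) :: AP]; D=∅⟩
step 3: ⟨S=∅; E=∅; C=[(-2 - 1) :: (λx. ((λv. x) 3)) :: AP :: (λq. q) :: AP :: (λx. x) :: AP]; D=∅⟩
step 4: ⟨S=∅; E=∅; C=[-2 :: 1 :: PRIM2(sub) :: (λx. ((λv. x) 3)) :: AP :: (λq. q) :: AP :: (λx. x) :: AP]; D=∅⟩
step 5: ⟨S=[-2]; E=∅; C=[1 :: PRIM2(sub) :: (λx. ((λv. x) 3)) :: AP :: (λq. q) :: AP :: (λx. x) :: AP]; D=∅⟩
step 6: ⟨S=[1 :: -2]; E=∅; C=[PRIM2(sub) :: (λx. ((λv. x) 3)) :: AP :: (λq. q) :: AP :: (λx. x) :: AP]; D=∅⟩
step 7: ⟨S=[-3]; E=∅; C=[(λx. ((λv. x) 3)) :: AP :: (λq. q) :: AP :: (λx. x) :: AP]; D=∅⟩
step 8: ⟨S=[clo(λx. ((λv. x) 3), ∅) :: -3]; E=∅; C=[AP :: (λq. q) :: AP :: (λx. x) :: AP]; D=∅⟩
step 9: ⟨S=∅; E={x↦-3}; C=[((λv. x) 3)]; D=[(∅, ∅, [(λq. q) :: AP :: (λx. x) :: AP])]⟩
step 10: ⟨S=∅; E={x↦-3}; C=[3 :: (λv. x) :: AP]; D=[(∅, ∅, [(λq. q) :: AP :: (λx. x) :: AP])]⟩
step 11: ⟨S=[3]; E={x↦-3}; C=[(λv. x) :: AP]; D=[(∅, ∅, [(λq. q) :: AP :: (λx. x) :: AP])]⟩
step 12: ⟨S=[clo(λv. x, {x↦-3}) :: 3]; E={x↦-3}; C=[AP]; D=[(∅, ∅, [(λq. q) :: AP :: (λx. x) :: AP])]⟩
step 13: ⟨S=∅; E={v↦3, x↦-3}; C=[x]; D=[(∅, {x↦-3}, ∅) :: (∅, ∅, [(λq. q) :: AP :: (λx. x) :: AP])]⟩
step 14: ⟨S=[-3]; E={v↦3, x↦-3}; C=∅; D=[(∅, {x↦-3}, ∅) :: (∅, ∅, [(λq. q) :: AP :: (λx. x) :: AP])]⟩
step 15: ⟨S=[-3]; E={x↦-3}; C=∅; D=[(∅, ∅, [(λq. q) :: AP :: (λx. x) :: AP])]⟩
step 16: ⟨S=[-3]; E=∅; C=[(λq. q) :: AP :: (λx. x) :: AP]; D=∅⟩
step 17: ⟨S=[clo(λq. q, ∅) :: -3]; E=∅; C=[AP :: (λx. x) :: AP]; D=∅⟩
step 18: ⟨S=∅; E={q↦-3}; C=[q]; D=[(∅, ∅, [(λx. x) :: AP])]⟩
step 19: ⟨S=[-3]; E={q↦-3}; C=∅; D=[(∅, ∅, [(λx. x) :: AP])]⟩
step 20: ⟨S=[-3]; E=∅; C=[(λx. x) :: AP]; D=∅⟩
step 21: ⟨S=[clo(λx. x, ∅) :: -3]; E=∅; C=[AP]; D=∅⟩
step 22: ⟨S=∅; E={x↦-3}; C=[x]; D=[(∅, ∅, ∅)]⟩
step 23: ⟨S=[-3]; E={x↦-3}; C=∅; D=[(∅, ∅, ∅)]⟩
step 24: ⟨S=[-3]; E=∅; C=∅; D=∅⟩
→ final value -3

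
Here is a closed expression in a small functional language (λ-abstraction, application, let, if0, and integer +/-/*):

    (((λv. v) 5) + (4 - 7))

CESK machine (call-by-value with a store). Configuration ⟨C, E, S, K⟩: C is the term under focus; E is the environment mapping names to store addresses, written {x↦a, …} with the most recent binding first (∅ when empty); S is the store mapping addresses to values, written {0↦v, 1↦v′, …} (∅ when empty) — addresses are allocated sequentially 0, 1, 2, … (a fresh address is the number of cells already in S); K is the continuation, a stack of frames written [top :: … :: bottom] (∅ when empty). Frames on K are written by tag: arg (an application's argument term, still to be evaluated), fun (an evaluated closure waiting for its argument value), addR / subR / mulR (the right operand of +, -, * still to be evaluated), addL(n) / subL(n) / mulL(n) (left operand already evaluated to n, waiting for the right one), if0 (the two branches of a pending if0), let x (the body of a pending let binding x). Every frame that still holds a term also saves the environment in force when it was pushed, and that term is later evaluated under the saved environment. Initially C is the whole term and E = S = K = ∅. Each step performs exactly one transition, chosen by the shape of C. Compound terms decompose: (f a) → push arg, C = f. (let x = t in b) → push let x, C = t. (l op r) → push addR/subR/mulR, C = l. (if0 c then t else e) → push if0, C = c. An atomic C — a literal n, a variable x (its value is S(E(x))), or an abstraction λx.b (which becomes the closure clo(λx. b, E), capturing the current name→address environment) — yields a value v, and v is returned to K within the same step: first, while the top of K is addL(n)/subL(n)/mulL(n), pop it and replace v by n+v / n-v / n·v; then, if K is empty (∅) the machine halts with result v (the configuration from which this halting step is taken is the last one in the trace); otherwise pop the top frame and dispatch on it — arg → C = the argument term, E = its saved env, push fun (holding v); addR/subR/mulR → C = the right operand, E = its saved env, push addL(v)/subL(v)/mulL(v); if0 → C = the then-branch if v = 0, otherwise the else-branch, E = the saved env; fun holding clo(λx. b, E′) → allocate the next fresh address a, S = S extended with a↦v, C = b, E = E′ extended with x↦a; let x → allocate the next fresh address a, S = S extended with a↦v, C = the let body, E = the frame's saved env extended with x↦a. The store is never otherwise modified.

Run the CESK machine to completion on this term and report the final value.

Answer: 2

Derivation:
step 0: ⟨C=(((λv. v) 5) + (4 - 7)); E=∅; S=∅; K=∅⟩
step 1: ⟨C=((λv. v) 5); E=∅; S=∅; K=[addR]⟩
step 2: ⟨C=(λv. v); E=∅; S=∅; K=[arg :: addR]⟩
step 3: ⟨C=5; E=∅; S=∅; K=[fun :: addR]⟩
step 4: ⟨C=v; E={v↦0}; S={0↦5}; K=[addR]⟩
step 5: ⟨C=(4 - 7); E=∅; S={0↦5}; K=[addL(5)]⟩
step 6: ⟨C=4; E=∅; S={0↦5}; K=[subR :: addL(5)]⟩
step 7: ⟨C=7; E=∅; S={0↦5}; K=[subL(4) :: addL(5)]⟩
→ final value 2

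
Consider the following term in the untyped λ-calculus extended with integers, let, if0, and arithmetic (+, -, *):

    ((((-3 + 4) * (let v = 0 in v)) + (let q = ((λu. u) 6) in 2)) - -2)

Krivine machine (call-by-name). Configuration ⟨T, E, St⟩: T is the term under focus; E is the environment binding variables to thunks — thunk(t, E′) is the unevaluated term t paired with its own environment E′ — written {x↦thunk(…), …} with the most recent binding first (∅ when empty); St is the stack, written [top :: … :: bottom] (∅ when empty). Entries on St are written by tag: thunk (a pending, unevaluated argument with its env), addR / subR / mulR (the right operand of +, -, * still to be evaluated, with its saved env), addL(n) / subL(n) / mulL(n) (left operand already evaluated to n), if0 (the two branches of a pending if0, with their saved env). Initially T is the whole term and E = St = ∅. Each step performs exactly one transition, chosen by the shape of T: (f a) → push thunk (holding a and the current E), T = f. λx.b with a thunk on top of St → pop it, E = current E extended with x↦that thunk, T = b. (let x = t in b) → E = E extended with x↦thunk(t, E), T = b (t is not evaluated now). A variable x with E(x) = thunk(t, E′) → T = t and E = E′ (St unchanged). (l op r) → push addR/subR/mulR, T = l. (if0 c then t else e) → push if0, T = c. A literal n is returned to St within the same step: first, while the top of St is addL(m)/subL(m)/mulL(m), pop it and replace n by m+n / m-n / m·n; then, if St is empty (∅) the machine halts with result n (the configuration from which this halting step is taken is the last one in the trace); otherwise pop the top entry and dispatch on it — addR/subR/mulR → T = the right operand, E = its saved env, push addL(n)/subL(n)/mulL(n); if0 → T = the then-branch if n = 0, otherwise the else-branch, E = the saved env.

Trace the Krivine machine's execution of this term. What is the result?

t=0: [T=((((-3 + 4) * (let v = 0 in v)) + (let q = ((λu. u) 6) in 2)) - -2) | E=∅ | St=∅]
t=1: [T=(((-3 + 4) * (let v = 0 in v)) + (let q = ((λu. u) 6) in 2)) | E=∅ | St=[subR]]
t=2: [T=((-3 + 4) * (let v = 0 in v)) | E=∅ | St=[addR :: subR]]
t=3: [T=(-3 + 4) | E=∅ | St=[mulR :: addR :: subR]]
t=4: [T=-3 | E=∅ | St=[addR :: mulR :: addR :: subR]]
t=5: [T=4 | E=∅ | St=[addL(-3) :: mulR :: addR :: subR]]
t=6: [T=(let v = 0 in v) | E=∅ | St=[mulL(1) :: addR :: subR]]
t=7: [T=v | E={v↦thunk(0, ∅)} | St=[mulL(1) :: addR :: subR]]
t=8: [T=0 | E=∅ | St=[mulL(1) :: addR :: subR]]
t=9: [T=(let q = ((λu. u) 6) in 2) | E=∅ | St=[addL(0) :: subR]]
t=10: [T=2 | E={q↦thunk(((λu. u) 6), ∅)} | St=[addL(0) :: subR]]
t=11: [T=-2 | E=∅ | St=[subL(2)]]
→ final value 4

Answer: 4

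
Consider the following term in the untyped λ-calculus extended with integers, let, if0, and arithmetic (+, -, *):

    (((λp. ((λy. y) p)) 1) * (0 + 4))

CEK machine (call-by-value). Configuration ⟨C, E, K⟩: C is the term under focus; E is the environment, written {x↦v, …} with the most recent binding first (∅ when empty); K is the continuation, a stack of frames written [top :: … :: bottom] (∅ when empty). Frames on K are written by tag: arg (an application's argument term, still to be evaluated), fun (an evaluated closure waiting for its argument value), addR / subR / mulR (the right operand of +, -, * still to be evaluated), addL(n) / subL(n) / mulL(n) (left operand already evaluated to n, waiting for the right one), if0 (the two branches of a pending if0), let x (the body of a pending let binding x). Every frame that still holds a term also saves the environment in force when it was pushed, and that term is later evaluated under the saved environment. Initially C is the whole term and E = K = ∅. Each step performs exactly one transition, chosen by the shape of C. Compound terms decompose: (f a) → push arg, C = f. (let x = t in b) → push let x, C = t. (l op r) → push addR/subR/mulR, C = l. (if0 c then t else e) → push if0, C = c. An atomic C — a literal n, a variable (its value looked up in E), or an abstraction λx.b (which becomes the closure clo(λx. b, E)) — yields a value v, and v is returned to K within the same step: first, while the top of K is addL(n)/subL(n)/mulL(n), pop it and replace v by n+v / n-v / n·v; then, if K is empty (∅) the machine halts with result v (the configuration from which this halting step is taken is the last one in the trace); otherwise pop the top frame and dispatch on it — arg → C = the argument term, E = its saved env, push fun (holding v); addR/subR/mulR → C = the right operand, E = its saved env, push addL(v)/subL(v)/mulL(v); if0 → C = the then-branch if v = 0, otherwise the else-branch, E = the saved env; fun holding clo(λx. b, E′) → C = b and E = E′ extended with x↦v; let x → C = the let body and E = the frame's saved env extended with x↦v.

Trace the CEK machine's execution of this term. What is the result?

[0] <C=(((λp. ((λy. y) p)) 1) * (0 + 4)), E=∅, K=∅>
[1] <C=((λp. ((λy. y) p)) 1), E=∅, K=[mulR]>
[2] <C=(λp. ((λy. y) p)), E=∅, K=[arg :: mulR]>
[3] <C=1, E=∅, K=[fun :: mulR]>
[4] <C=((λy. y) p), E={p↦1}, K=[mulR]>
[5] <C=(λy. y), E={p↦1}, K=[arg :: mulR]>
[6] <C=p, E={p↦1}, K=[fun :: mulR]>
[7] <C=y, E={y↦1, p↦1}, K=[mulR]>
[8] <C=(0 + 4), E=∅, K=[mulL(1)]>
[9] <C=0, E=∅, K=[addR :: mulL(1)]>
[10] <C=4, E=∅, K=[addL(0) :: mulL(1)]>
→ final value 4

Answer: 4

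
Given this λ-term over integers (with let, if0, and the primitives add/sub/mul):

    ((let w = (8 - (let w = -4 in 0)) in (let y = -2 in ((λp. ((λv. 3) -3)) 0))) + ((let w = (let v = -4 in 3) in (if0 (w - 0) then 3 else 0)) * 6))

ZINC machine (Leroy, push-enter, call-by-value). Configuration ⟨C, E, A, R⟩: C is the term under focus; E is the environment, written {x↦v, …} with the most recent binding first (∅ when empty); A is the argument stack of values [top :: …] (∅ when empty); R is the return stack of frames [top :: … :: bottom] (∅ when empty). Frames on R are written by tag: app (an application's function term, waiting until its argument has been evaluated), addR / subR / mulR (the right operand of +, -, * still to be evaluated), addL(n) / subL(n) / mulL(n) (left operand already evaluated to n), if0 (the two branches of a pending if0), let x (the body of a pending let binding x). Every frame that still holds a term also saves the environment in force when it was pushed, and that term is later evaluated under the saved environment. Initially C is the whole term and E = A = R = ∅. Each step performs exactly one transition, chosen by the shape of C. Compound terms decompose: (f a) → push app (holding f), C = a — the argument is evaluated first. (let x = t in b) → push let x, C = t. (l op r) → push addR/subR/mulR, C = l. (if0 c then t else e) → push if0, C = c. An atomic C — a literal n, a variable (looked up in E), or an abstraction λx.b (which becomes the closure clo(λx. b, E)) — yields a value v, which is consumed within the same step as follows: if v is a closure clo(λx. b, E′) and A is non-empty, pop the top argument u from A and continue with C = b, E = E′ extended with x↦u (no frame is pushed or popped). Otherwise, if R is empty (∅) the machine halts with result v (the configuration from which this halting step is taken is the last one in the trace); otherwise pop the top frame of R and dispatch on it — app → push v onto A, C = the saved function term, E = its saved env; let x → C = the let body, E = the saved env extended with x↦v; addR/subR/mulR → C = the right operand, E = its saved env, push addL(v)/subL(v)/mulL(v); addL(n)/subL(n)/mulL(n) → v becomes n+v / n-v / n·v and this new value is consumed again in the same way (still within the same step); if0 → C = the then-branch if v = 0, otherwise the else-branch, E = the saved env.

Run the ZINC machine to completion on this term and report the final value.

0. ⟨C=((let w = (8 - (let w = -4 in 0)) in (let y = -2 in ((λp. ((λv. 3) -3)) 0))) + ((let w = (let v = -4 in 3) in (if0 (w - 0) then 3 else 0)) * 6)); E=∅; A=∅; R=∅⟩
1. ⟨C=(let w = (8 - (let w = -4 in 0)) in (let y = -2 in ((λp. ((λv. 3) -3)) 0))); E=∅; A=∅; R=[addR]⟩
2. ⟨C=(8 - (let w = -4 in 0)); E=∅; A=∅; R=[let w :: addR]⟩
3. ⟨C=8; E=∅; A=∅; R=[subR :: let w :: addR]⟩
4. ⟨C=(let w = -4 in 0); E=∅; A=∅; R=[subL(8) :: let w :: addR]⟩
5. ⟨C=-4; E=∅; A=∅; R=[let w :: subL(8) :: let w :: addR]⟩
6. ⟨C=0; E={w↦-4}; A=∅; R=[subL(8) :: let w :: addR]⟩
7. ⟨C=(let y = -2 in ((λp. ((λv. 3) -3)) 0)); E={w↦8}; A=∅; R=[addR]⟩
8. ⟨C=-2; E={w↦8}; A=∅; R=[let y :: addR]⟩
9. ⟨C=((λp. ((λv. 3) -3)) 0); E={y↦-2, w↦8}; A=∅; R=[addR]⟩
10. ⟨C=0; E={y↦-2, w↦8}; A=∅; R=[app :: addR]⟩
11. ⟨C=(λp. ((λv. 3) -3)); E={y↦-2, w↦8}; A=[0]; R=[addR]⟩
12. ⟨C=((λv. 3) -3); E={p↦0, y↦-2, w↦8}; A=∅; R=[addR]⟩
13. ⟨C=-3; E={p↦0, y↦-2, w↦8}; A=∅; R=[app :: addR]⟩
14. ⟨C=(λv. 3); E={p↦0, y↦-2, w↦8}; A=[-3]; R=[addR]⟩
15. ⟨C=3; E={v↦-3, p↦0, y↦-2, w↦8}; A=∅; R=[addR]⟩
16. ⟨C=((let w = (let v = -4 in 3) in (if0 (w - 0) then 3 else 0)) * 6); E=∅; A=∅; R=[addL(3)]⟩
17. ⟨C=(let w = (let v = -4 in 3) in (if0 (w - 0) then 3 else 0)); E=∅; A=∅; R=[mulR :: addL(3)]⟩
18. ⟨C=(let v = -4 in 3); E=∅; A=∅; R=[let w :: mulR :: addL(3)]⟩
19. ⟨C=-4; E=∅; A=∅; R=[let v :: let w :: mulR :: addL(3)]⟩
20. ⟨C=3; E={v↦-4}; A=∅; R=[let w :: mulR :: addL(3)]⟩
21. ⟨C=(if0 (w - 0) then 3 else 0); E={w↦3}; A=∅; R=[mulR :: addL(3)]⟩
22. ⟨C=(w - 0); E={w↦3}; A=∅; R=[if0 :: mulR :: addL(3)]⟩
23. ⟨C=w; E={w↦3}; A=∅; R=[subR :: if0 :: mulR :: addL(3)]⟩
24. ⟨C=0; E={w↦3}; A=∅; R=[subL(3) :: if0 :: mulR :: addL(3)]⟩
25. ⟨C=0; E={w↦3}; A=∅; R=[mulR :: addL(3)]⟩
26. ⟨C=6; E=∅; A=∅; R=[mulL(0) :: addL(3)]⟩
→ final value 3

Answer: 3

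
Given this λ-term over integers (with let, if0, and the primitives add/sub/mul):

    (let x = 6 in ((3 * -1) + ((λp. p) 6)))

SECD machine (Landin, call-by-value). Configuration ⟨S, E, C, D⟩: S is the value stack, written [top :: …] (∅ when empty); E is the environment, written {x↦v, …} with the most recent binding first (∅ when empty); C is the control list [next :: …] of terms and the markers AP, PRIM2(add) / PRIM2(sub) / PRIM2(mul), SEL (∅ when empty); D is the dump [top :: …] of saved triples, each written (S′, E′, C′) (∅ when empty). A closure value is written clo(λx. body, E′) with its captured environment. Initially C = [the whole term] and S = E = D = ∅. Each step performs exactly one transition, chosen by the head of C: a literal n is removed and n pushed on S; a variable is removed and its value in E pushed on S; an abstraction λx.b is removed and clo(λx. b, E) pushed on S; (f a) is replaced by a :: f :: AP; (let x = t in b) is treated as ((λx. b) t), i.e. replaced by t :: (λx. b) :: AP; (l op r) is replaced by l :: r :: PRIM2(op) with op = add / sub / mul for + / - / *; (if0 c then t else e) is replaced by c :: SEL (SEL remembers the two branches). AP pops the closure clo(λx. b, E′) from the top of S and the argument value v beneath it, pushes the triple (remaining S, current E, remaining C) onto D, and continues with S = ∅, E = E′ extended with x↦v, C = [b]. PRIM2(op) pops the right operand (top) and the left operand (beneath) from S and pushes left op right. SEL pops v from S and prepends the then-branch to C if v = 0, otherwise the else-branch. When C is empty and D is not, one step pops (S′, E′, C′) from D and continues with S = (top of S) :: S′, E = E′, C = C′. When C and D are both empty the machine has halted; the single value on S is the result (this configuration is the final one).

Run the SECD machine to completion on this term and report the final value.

[0] <S=∅, E=∅, C=[(let x = 6 in ((3 * -1) + ((λp. p) 6)))], D=∅>
[1] <S=∅, E=∅, C=[6 :: (λx. ((3 * -1) + ((λp. p) 6))) :: AP], D=∅>
[2] <S=[6], E=∅, C=[(λx. ((3 * -1) + ((λp. p) 6))) :: AP], D=∅>
[3] <S=[clo(λx. ((3 * -1) + ((λp. p) 6)), ∅) :: 6], E=∅, C=[AP], D=∅>
[4] <S=∅, E={x↦6}, C=[((3 * -1) + ((λp. p) 6))], D=[(∅, ∅, ∅)]>
[5] <S=∅, E={x↦6}, C=[(3 * -1) :: ((λp. p) 6) :: PRIM2(add)], D=[(∅, ∅, ∅)]>
[6] <S=∅, E={x↦6}, C=[3 :: -1 :: PRIM2(mul) :: ((λp. p) 6) :: PRIM2(add)], D=[(∅, ∅, ∅)]>
[7] <S=[3], E={x↦6}, C=[-1 :: PRIM2(mul) :: ((λp. p) 6) :: PRIM2(add)], D=[(∅, ∅, ∅)]>
[8] <S=[-1 :: 3], E={x↦6}, C=[PRIM2(mul) :: ((λp. p) 6) :: PRIM2(add)], D=[(∅, ∅, ∅)]>
[9] <S=[-3], E={x↦6}, C=[((λp. p) 6) :: PRIM2(add)], D=[(∅, ∅, ∅)]>
[10] <S=[-3], E={x↦6}, C=[6 :: (λp. p) :: AP :: PRIM2(add)], D=[(∅, ∅, ∅)]>
[11] <S=[6 :: -3], E={x↦6}, C=[(λp. p) :: AP :: PRIM2(add)], D=[(∅, ∅, ∅)]>
[12] <S=[clo(λp. p, {x↦6}) :: 6 :: -3], E={x↦6}, C=[AP :: PRIM2(add)], D=[(∅, ∅, ∅)]>
[13] <S=∅, E={p↦6, x↦6}, C=[p], D=[([-3], {x↦6}, [PRIM2(add)]) :: (∅, ∅, ∅)]>
[14] <S=[6], E={p↦6, x↦6}, C=∅, D=[([-3], {x↦6}, [PRIM2(add)]) :: (∅, ∅, ∅)]>
[15] <S=[6 :: -3], E={x↦6}, C=[PRIM2(add)], D=[(∅, ∅, ∅)]>
[16] <S=[3], E={x↦6}, C=∅, D=[(∅, ∅, ∅)]>
[17] <S=[3], E=∅, C=∅, D=∅>
→ final value 3

Answer: 3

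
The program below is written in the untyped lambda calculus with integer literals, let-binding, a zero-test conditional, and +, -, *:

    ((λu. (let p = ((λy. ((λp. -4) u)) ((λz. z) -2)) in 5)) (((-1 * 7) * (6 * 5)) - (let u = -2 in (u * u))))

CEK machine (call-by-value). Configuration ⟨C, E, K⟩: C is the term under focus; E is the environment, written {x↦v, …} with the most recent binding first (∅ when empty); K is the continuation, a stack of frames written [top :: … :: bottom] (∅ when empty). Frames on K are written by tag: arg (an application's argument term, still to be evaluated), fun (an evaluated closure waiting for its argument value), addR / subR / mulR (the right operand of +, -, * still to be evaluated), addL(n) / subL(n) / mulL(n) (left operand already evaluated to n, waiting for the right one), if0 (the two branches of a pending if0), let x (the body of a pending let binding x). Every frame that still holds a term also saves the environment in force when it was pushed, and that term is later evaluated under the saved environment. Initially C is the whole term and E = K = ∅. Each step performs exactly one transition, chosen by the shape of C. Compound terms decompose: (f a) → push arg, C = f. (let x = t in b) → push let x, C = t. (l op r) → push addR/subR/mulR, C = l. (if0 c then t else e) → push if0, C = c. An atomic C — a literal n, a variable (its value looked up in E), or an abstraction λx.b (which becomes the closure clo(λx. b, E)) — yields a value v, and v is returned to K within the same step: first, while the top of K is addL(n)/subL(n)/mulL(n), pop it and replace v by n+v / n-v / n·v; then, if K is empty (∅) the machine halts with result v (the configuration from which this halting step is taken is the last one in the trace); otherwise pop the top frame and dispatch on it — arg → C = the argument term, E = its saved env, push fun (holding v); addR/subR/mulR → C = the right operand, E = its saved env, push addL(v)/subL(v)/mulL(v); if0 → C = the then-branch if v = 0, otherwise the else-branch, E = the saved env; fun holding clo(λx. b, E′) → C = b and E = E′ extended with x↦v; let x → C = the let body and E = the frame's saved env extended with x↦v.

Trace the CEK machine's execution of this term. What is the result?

Answer: 5

Execution trace:
[0] ⟨C=((λu. (let p = ((λy. ((λp. -4) u)) ((λz. z) -2)) in 5)) (((-1 * 7) * (6 * 5)) - (let u = -2 in (u * u)))); E=∅; K=∅⟩
[1] ⟨C=(λu. (let p = ((λy. ((λp. -4) u)) ((λz. z) -2)) in 5)); E=∅; K=[arg]⟩
[2] ⟨C=(((-1 * 7) * (6 * 5)) - (let u = -2 in (u * u))); E=∅; K=[fun]⟩
[3] ⟨C=((-1 * 7) * (6 * 5)); E=∅; K=[subR :: fun]⟩
[4] ⟨C=(-1 * 7); E=∅; K=[mulR :: subR :: fun]⟩
[5] ⟨C=-1; E=∅; K=[mulR :: mulR :: subR :: fun]⟩
[6] ⟨C=7; E=∅; K=[mulL(-1) :: mulR :: subR :: fun]⟩
[7] ⟨C=(6 * 5); E=∅; K=[mulL(-7) :: subR :: fun]⟩
[8] ⟨C=6; E=∅; K=[mulR :: mulL(-7) :: subR :: fun]⟩
[9] ⟨C=5; E=∅; K=[mulL(6) :: mulL(-7) :: subR :: fun]⟩
[10] ⟨C=(let u = -2 in (u * u)); E=∅; K=[subL(-210) :: fun]⟩
[11] ⟨C=-2; E=∅; K=[let u :: subL(-210) :: fun]⟩
[12] ⟨C=(u * u); E={u↦-2}; K=[subL(-210) :: fun]⟩
[13] ⟨C=u; E={u↦-2}; K=[mulR :: subL(-210) :: fun]⟩
[14] ⟨C=u; E={u↦-2}; K=[mulL(-2) :: subL(-210) :: fun]⟩
[15] ⟨C=(let p = ((λy. ((λp. -4) u)) ((λz. z) -2)) in 5); E={u↦-214}; K=∅⟩
[16] ⟨C=((λy. ((λp. -4) u)) ((λz. z) -2)); E={u↦-214}; K=[let p]⟩
[17] ⟨C=(λy. ((λp. -4) u)); E={u↦-214}; K=[arg :: let p]⟩
[18] ⟨C=((λz. z) -2); E={u↦-214}; K=[fun :: let p]⟩
[19] ⟨C=(λz. z); E={u↦-214}; K=[arg :: fun :: let p]⟩
[20] ⟨C=-2; E={u↦-214}; K=[fun :: fun :: let p]⟩
[21] ⟨C=z; E={z↦-2, u↦-214}; K=[fun :: let p]⟩
[22] ⟨C=((λp. -4) u); E={y↦-2, u↦-214}; K=[let p]⟩
[23] ⟨C=(λp. -4); E={y↦-2, u↦-214}; K=[arg :: let p]⟩
[24] ⟨C=u; E={y↦-2, u↦-214}; K=[fun :: let p]⟩
[25] ⟨C=-4; E={p↦-214, y↦-2, u↦-214}; K=[let p]⟩
[26] ⟨C=5; E={p↦-4, u↦-214}; K=∅⟩
→ final value 5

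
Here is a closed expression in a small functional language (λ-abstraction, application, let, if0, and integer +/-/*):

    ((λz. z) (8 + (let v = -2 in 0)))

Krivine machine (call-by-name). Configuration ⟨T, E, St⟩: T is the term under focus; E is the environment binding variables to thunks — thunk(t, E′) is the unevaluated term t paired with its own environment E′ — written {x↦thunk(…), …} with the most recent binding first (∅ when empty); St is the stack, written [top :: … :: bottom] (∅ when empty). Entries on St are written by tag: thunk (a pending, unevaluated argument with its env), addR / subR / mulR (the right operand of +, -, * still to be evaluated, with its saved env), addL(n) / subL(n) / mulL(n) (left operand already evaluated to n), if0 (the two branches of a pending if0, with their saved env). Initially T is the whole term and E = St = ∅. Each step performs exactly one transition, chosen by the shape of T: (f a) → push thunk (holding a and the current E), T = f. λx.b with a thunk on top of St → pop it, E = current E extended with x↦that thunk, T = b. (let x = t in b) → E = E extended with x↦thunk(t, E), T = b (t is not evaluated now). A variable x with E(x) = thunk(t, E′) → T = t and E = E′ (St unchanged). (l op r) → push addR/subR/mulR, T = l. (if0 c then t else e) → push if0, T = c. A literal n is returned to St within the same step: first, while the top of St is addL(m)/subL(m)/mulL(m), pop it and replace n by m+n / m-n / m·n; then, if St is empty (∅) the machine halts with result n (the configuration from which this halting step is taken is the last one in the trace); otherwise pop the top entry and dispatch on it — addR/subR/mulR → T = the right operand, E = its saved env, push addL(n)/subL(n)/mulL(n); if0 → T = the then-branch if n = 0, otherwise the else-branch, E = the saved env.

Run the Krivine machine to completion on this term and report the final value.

[0] <T=((λz. z) (8 + (let v = -2 in 0))), E=∅, St=∅>
[1] <T=(λz. z), E=∅, St=[thunk]>
[2] <T=z, E={z↦thunk((8 + (let v = -2 in 0)), ∅)}, St=∅>
[3] <T=(8 + (let v = -2 in 0)), E=∅, St=∅>
[4] <T=8, E=∅, St=[addR]>
[5] <T=(let v = -2 in 0), E=∅, St=[addL(8)]>
[6] <T=0, E={v↦thunk(-2, ∅)}, St=[addL(8)]>
→ final value 8

Answer: 8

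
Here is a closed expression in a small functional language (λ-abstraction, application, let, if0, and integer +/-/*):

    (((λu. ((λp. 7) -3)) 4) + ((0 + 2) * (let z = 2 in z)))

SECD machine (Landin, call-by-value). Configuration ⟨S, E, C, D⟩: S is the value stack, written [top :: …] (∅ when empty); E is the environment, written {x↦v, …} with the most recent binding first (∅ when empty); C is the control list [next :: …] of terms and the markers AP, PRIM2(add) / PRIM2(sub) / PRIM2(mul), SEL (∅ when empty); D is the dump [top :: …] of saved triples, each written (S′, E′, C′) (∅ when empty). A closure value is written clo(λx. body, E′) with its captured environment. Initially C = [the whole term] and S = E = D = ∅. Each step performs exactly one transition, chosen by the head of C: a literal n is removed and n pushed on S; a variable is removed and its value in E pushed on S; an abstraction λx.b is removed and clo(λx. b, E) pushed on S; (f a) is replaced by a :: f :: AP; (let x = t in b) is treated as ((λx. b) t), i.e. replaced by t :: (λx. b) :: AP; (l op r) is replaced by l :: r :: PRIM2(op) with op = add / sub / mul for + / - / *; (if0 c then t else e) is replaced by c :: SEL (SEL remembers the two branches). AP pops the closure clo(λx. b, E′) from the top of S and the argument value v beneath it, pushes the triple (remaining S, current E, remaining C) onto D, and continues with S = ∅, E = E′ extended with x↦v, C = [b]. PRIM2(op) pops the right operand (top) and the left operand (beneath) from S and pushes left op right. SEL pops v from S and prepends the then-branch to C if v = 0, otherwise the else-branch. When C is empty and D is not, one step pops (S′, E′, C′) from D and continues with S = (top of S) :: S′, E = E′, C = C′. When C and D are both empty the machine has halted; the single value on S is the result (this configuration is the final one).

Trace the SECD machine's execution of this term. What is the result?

step 0: <S=∅, E=∅, C=[(((λu. ((λp. 7) -3)) 4) + ((0 + 2) * (let z = 2 in z)))], D=∅>
step 1: <S=∅, E=∅, C=[((λu. ((λp. 7) -3)) 4) :: ((0 + 2) * (let z = 2 in z)) :: PRIM2(add)], D=∅>
step 2: <S=∅, E=∅, C=[4 :: (λu. ((λp. 7) -3)) :: AP :: ((0 + 2) * (let z = 2 in z)) :: PRIM2(add)], D=∅>
step 3: <S=[4], E=∅, C=[(λu. ((λp. 7) -3)) :: AP :: ((0 + 2) * (let z = 2 in z)) :: PRIM2(add)], D=∅>
step 4: <S=[clo(λu. ((λp. 7) -3), ∅) :: 4], E=∅, C=[AP :: ((0 + 2) * (let z = 2 in z)) :: PRIM2(add)], D=∅>
step 5: <S=∅, E={u↦4}, C=[((λp. 7) -3)], D=[(∅, ∅, [((0 + 2) * (let z = 2 in z)) :: PRIM2(add)])]>
step 6: <S=∅, E={u↦4}, C=[-3 :: (λp. 7) :: AP], D=[(∅, ∅, [((0 + 2) * (let z = 2 in z)) :: PRIM2(add)])]>
step 7: <S=[-3], E={u↦4}, C=[(λp. 7) :: AP], D=[(∅, ∅, [((0 + 2) * (let z = 2 in z)) :: PRIM2(add)])]>
step 8: <S=[clo(λp. 7, {u↦4}) :: -3], E={u↦4}, C=[AP], D=[(∅, ∅, [((0 + 2) * (let z = 2 in z)) :: PRIM2(add)])]>
step 9: <S=∅, E={p↦-3, u↦4}, C=[7], D=[(∅, {u↦4}, ∅) :: (∅, ∅, [((0 + 2) * (let z = 2 in z)) :: PRIM2(add)])]>
step 10: <S=[7], E={p↦-3, u↦4}, C=∅, D=[(∅, {u↦4}, ∅) :: (∅, ∅, [((0 + 2) * (let z = 2 in z)) :: PRIM2(add)])]>
step 11: <S=[7], E={u↦4}, C=∅, D=[(∅, ∅, [((0 + 2) * (let z = 2 in z)) :: PRIM2(add)])]>
step 12: <S=[7], E=∅, C=[((0 + 2) * (let z = 2 in z)) :: PRIM2(add)], D=∅>
step 13: <S=[7], E=∅, C=[(0 + 2) :: (let z = 2 in z) :: PRIM2(mul) :: PRIM2(add)], D=∅>
step 14: <S=[7], E=∅, C=[0 :: 2 :: PRIM2(add) :: (let z = 2 in z) :: PRIM2(mul) :: PRIM2(add)], D=∅>
step 15: <S=[0 :: 7], E=∅, C=[2 :: PRIM2(add) :: (let z = 2 in z) :: PRIM2(mul) :: PRIM2(add)], D=∅>
step 16: <S=[2 :: 0 :: 7], E=∅, C=[PRIM2(add) :: (let z = 2 in z) :: PRIM2(mul) :: PRIM2(add)], D=∅>
step 17: <S=[2 :: 7], E=∅, C=[(let z = 2 in z) :: PRIM2(mul) :: PRIM2(add)], D=∅>
step 18: <S=[2 :: 7], E=∅, C=[2 :: (λz. z) :: AP :: PRIM2(mul) :: PRIM2(add)], D=∅>
step 19: <S=[2 :: 2 :: 7], E=∅, C=[(λz. z) :: AP :: PRIM2(mul) :: PRIM2(add)], D=∅>
step 20: <S=[clo(λz. z, ∅) :: 2 :: 2 :: 7], E=∅, C=[AP :: PRIM2(mul) :: PRIM2(add)], D=∅>
step 21: <S=∅, E={z↦2}, C=[z], D=[([2 :: 7], ∅, [PRIM2(mul) :: PRIM2(add)])]>
step 22: <S=[2], E={z↦2}, C=∅, D=[([2 :: 7], ∅, [PRIM2(mul) :: PRIM2(add)])]>
step 23: <S=[2 :: 2 :: 7], E=∅, C=[PRIM2(mul) :: PRIM2(add)], D=∅>
step 24: <S=[4 :: 7], E=∅, C=[PRIM2(add)], D=∅>
step 25: <S=[11], E=∅, C=∅, D=∅>
→ final value 11

Answer: 11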